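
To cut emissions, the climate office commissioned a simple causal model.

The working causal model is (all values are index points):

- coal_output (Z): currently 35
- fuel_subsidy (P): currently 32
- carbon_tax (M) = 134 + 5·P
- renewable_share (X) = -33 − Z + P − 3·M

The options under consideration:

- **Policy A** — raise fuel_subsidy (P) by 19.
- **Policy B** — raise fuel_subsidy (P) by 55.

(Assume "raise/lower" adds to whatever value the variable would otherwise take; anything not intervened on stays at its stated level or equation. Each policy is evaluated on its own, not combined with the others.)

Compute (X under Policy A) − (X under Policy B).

504

Policy A (P + 19):
  Z = 35
  P = 32 + 19 = 51
  M = 134 + 5·51 = 389
  X = -33 − 35 + 51 − 3·389 = -1184
Policy B (P + 55):
  Z = 35
  P = 32 + 55 = 87
  M = 134 + 5·87 = 569
  X = -33 − 35 + 87 − 3·569 = -1688
X: -1184 − (-1688) = 504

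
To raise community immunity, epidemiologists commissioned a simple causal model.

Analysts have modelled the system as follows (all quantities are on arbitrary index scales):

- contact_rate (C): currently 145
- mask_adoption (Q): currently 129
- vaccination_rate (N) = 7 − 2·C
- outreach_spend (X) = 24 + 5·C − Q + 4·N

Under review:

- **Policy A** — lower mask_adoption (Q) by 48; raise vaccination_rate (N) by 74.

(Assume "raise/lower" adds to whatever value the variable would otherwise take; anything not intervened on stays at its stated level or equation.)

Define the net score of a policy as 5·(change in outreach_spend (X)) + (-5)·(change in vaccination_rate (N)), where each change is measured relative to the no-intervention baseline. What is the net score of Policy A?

1350

Baseline:
  C = 145
  Q = 129
  N = 7 − 2·145 = -283
  X = 24 + 5·145 − 129 + 4·(-283) = -512
Policy A (Q − 48, N + 74):
  C = 145
  Q = 129 − 48 = 81
  N = 7 − 2·145 (+74 from intervention) = -209
  X = 24 + 5·145 − 81 + 4·(-209) = -168
ΔX = -168 − (-512) = 344; ΔN = -209 − (-283) = 74
Score = 5·344 + (-5)·74 = 1350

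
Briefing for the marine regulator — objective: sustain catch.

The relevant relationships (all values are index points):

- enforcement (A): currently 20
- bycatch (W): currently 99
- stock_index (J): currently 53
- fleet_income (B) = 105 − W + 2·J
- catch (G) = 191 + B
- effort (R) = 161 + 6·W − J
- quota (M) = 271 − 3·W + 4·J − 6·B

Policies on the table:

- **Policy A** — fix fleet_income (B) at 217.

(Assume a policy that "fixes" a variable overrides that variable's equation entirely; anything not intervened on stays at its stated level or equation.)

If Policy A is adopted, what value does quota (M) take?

-1116

Policy A (B := 217):
  W = 99
  J = 53
  B = 217
  M = 271 − 3·99 + 4·53 − 6·217 = -1116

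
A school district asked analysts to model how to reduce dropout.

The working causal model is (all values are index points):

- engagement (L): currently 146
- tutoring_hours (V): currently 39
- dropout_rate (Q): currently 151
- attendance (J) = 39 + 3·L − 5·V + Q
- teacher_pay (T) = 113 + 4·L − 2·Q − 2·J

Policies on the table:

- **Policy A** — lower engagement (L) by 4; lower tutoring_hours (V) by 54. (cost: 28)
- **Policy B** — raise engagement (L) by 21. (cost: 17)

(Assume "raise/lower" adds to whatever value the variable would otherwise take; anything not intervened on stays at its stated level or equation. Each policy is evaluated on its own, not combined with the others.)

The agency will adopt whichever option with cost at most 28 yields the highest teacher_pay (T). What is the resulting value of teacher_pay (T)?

-513

Policy A (L − 4, V − 54):
  L = 146 − 4 = 142
  V = 39 − 54 = -15
  Q = 151
  J = 39 + 3·142 − 5·(-15) + 151 = 691
  T = 113 + 4·142 − 2·151 − 2·691 = -1003
Policy B (L + 21):
  L = 146 + 21 = 167
  V = 39
  Q = 151
  J = 39 + 3·167 − 5·39 + 151 = 496
  T = 113 + 4·167 − 2·151 − 2·496 = -513
Comparing — Policy A: T=-1003, Policy B: T=-513. Highest is -513 (Policy B).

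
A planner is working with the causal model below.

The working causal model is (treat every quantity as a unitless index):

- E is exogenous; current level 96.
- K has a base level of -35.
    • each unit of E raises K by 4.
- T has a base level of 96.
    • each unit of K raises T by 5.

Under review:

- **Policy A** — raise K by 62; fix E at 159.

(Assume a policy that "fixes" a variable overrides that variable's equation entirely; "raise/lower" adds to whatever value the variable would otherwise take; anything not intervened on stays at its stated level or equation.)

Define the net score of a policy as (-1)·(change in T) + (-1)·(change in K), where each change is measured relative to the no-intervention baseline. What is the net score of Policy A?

-1884

Baseline:
  E = 96
  K = -35 + 4·96 = 349
  T = 96 + 5·349 = 1841
Policy A (K + 62, E := 159):
  E = 159
  K = -35 + 4·159 (+62 from intervention) = 663
  T = 96 + 5·663 = 3411
ΔT = 3411 − 1841 = 1570; ΔK = 663 − 349 = 314
Score = (-1)·1570 + (-1)·314 = -1884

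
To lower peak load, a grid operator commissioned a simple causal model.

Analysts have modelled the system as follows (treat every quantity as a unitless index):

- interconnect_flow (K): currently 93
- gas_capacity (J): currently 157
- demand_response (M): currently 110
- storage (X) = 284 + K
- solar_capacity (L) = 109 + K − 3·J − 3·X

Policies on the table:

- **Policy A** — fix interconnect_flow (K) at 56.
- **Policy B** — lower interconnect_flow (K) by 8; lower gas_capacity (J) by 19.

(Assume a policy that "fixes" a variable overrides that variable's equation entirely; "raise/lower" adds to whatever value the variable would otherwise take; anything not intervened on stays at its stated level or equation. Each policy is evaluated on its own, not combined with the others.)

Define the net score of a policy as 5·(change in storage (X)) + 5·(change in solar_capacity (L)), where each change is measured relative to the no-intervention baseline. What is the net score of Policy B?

325

Baseline:
  K = 93
  J = 157
  X = 284 + 93 = 377
  L = 109 + 93 − 3·157 − 3·377 = -1400
Policy B (K − 8, J − 19):
  K = 93 − 8 = 85
  J = 157 − 19 = 138
  X = 284 + 85 = 369
  L = 109 + 85 − 3·138 − 3·369 = -1327
ΔX = 369 − 377 = -8; ΔL = -1327 − (-1400) = 73
Score = 5·(-8) + 5·73 = 325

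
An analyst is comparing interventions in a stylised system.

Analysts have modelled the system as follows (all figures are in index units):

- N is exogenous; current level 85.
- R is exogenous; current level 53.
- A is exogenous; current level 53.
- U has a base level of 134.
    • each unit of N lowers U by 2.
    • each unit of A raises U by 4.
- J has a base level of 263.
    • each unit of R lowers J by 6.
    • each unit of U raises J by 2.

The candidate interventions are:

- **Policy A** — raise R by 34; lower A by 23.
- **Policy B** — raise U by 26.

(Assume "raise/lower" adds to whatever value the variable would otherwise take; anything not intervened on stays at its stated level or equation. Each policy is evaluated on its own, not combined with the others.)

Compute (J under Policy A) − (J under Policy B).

-440

Policy A (R + 34, A − 23):
  N = 85
  R = 53 + 34 = 87
  A = 53 − 23 = 30
  U = 134 − 2·85 + 4·30 = 84
  J = 263 − 6·87 + 2·84 = -91
Policy B (U + 26):
  N = 85
  R = 53
  A = 53
  U = 134 − 2·85 + 4·53 (+26 from intervention) = 202
  J = 263 − 6·53 + 2·202 = 349
J: -91 − 349 = -440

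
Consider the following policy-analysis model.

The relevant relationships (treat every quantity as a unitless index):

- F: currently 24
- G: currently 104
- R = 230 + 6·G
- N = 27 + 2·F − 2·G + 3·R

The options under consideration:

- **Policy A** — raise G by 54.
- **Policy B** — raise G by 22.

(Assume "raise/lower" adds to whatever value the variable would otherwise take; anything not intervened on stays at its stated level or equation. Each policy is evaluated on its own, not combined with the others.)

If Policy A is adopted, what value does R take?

1178

Policy A (G + 54):
  G = 104 + 54 = 158
  R = 230 + 6·158 = 1178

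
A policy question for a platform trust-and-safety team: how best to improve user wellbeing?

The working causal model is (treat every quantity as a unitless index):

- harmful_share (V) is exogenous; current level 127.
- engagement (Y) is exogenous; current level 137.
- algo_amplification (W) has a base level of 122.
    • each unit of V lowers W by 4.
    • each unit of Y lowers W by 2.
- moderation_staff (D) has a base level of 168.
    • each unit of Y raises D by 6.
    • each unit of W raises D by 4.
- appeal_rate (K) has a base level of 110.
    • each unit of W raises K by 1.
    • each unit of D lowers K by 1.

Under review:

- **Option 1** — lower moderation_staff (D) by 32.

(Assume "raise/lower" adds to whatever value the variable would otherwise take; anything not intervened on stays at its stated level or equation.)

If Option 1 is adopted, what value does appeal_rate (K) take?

Option 1 (D − 32):
  V = 127
  Y = 137
  W = 122 − 4·127 − 2·137 = -660
  D = 168 + 6·137 + 4·(-660) (−32 from intervention) = -1682
  K = 110 + (-660) − (-1682) = 1132

1132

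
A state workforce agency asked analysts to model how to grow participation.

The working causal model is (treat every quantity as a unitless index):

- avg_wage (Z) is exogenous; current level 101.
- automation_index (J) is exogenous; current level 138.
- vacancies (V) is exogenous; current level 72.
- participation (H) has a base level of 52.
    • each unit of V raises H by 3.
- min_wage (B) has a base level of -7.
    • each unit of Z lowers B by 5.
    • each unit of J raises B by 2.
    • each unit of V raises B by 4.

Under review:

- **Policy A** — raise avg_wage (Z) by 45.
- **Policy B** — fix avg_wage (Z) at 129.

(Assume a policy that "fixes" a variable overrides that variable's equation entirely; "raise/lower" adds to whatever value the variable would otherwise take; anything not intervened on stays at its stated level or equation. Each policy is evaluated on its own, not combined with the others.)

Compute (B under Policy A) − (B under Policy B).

Policy A (Z + 45):
  Z = 101 + 45 = 146
  J = 138
  V = 72
  B = -7 − 5·146 + 2·138 + 4·72 = -173
Policy B (Z := 129):
  Z = 129
  J = 138
  V = 72
  B = -7 − 5·129 + 2·138 + 4·72 = -88
B: -173 − (-88) = -85

-85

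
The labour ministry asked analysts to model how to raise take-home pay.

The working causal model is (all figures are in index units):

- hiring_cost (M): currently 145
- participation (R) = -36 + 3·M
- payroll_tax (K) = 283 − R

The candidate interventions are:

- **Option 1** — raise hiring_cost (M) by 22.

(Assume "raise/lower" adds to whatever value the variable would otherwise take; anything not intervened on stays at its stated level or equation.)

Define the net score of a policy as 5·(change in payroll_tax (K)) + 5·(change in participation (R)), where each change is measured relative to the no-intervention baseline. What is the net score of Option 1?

Baseline:
  M = 145
  R = -36 + 3·145 = 399
  K = 283 − 399 = -116
Option 1 (M + 22):
  M = 145 + 22 = 167
  R = -36 + 3·167 = 465
  K = 283 − 465 = -182
ΔK = -182 − (-116) = -66; ΔR = 465 − 399 = 66
Score = 5·(-66) + 5·66 = 0

0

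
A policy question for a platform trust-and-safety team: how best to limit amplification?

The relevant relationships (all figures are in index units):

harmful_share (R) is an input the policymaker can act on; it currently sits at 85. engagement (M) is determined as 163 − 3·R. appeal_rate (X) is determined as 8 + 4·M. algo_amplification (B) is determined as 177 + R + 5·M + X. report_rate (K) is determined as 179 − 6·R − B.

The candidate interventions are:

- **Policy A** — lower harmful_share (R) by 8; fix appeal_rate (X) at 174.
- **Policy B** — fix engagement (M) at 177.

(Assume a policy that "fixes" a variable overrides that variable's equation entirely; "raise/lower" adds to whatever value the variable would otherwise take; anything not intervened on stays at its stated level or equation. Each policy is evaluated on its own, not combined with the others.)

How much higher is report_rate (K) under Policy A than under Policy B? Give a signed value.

1823

Policy A (R − 8, X := 174):
  R = 85 − 8 = 77
  M = 163 − 3·77 = -68
  X = 174
  B = 177 + 77 + 5·(-68) + 174 = 88
  K = 179 − 6·77 − 88 = -371
Policy B (M := 177):
  R = 85
  M = 177
  X = 8 + 4·177 = 716
  B = 177 + 85 + 5·177 + 716 = 1863
  K = 179 − 6·85 − 1863 = -2194
K: -371 − (-2194) = 1823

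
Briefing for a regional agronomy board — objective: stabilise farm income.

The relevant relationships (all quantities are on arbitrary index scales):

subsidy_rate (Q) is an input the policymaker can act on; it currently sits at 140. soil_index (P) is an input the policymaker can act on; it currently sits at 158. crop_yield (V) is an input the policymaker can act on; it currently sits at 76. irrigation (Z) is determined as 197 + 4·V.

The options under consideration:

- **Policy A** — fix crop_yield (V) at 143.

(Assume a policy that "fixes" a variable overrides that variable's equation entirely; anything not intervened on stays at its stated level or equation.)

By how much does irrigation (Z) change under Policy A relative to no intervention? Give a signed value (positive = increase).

Baseline:
  V = 76
  Z = 197 + 4·76 = 501
Policy A (V := 143):
  V = 143
  Z = 197 + 4·143 = 769
Change in Z: 769 − 501 = 268

268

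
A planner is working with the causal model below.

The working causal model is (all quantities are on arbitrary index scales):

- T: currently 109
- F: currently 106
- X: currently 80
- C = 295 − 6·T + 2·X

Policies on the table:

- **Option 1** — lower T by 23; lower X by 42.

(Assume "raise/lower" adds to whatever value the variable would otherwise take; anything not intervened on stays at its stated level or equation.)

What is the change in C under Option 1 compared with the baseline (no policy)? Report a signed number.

54

Baseline:
  T = 109
  X = 80
  C = 295 − 6·109 + 2·80 = -199
Option 1 (T − 23, X − 42):
  T = 109 − 23 = 86
  X = 80 − 42 = 38
  C = 295 − 6·86 + 2·38 = -145
Change in C: -145 − (-199) = 54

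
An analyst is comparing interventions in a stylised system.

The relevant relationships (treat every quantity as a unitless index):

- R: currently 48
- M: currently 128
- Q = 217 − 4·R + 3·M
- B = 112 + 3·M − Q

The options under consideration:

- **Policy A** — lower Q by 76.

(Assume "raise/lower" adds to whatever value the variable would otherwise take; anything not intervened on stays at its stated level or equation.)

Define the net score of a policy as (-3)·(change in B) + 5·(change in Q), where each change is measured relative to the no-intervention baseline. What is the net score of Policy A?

Baseline:
  R = 48
  M = 128
  Q = 217 − 4·48 + 3·128 = 409
  B = 112 + 3·128 − 409 = 87
Policy A (Q − 76):
  R = 48
  M = 128
  Q = 217 − 4·48 + 3·128 (−76 from intervention) = 333
  B = 112 + 3·128 − 333 = 163
ΔB = 163 − 87 = 76; ΔQ = 333 − 409 = -76
Score = (-3)·76 + 5·(-76) = -608

-608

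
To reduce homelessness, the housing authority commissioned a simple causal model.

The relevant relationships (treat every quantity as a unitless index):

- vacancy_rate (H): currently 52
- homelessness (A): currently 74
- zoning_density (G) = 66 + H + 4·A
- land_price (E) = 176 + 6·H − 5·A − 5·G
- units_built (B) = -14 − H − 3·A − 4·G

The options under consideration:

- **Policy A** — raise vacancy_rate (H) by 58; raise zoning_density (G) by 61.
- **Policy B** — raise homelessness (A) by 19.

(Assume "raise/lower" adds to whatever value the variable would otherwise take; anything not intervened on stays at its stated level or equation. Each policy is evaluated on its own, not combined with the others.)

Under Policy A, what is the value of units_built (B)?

Policy A (H + 58, G + 61):
  H = 52 + 58 = 110
  A = 74
  G = 66 + 110 + 4·74 (+61 from intervention) = 533
  B = -14 − 110 − 3·74 − 4·533 = -2478

-2478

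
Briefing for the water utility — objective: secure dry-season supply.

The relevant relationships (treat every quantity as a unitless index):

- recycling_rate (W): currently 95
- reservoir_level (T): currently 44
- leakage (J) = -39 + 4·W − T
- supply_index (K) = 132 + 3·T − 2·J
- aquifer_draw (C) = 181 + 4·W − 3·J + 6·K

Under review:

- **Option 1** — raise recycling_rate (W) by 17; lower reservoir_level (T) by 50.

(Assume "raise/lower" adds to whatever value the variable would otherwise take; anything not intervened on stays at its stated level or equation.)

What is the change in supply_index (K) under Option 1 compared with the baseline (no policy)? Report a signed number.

-386

Baseline:
  W = 95
  T = 44
  J = -39 + 4·95 − 44 = 297
  K = 132 + 3·44 − 2·297 = -330
Option 1 (W + 17, T − 50):
  W = 95 + 17 = 112
  T = 44 − 50 = -6
  J = -39 + 4·112 − (-6) = 415
  K = 132 + 3·(-6) − 2·415 = -716
Change in K: -716 − (-330) = -386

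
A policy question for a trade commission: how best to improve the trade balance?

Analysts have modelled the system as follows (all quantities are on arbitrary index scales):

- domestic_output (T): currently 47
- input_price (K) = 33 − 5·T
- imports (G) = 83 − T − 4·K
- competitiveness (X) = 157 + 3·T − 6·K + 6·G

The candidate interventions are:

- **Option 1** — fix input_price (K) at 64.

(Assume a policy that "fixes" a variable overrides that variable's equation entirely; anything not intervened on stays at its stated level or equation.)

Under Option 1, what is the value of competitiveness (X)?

-1406

Option 1 (K := 64):
  T = 47
  K = 64
  G = 83 − 47 − 4·64 = -220
  X = 157 + 3·47 − 6·64 + 6·(-220) = -1406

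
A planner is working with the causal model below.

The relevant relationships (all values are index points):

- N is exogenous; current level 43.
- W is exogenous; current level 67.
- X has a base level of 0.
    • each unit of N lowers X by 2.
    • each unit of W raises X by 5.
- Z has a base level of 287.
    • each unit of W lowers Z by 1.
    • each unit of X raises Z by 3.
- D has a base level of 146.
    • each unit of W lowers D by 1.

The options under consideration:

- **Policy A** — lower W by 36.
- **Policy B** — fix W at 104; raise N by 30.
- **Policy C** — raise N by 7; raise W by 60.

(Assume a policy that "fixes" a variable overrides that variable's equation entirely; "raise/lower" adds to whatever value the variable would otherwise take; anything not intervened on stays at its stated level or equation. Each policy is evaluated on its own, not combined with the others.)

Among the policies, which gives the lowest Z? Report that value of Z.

Policy A (W − 36):
  N = 43
  W = 67 − 36 = 31
  X = 0 − 2·43 + 5·31 = 69
  Z = 287 − 31 + 3·69 = 463
Policy B (W := 104, N + 30):
  N = 43 + 30 = 73
  W = 104
  X = 0 − 2·73 + 5·104 = 374
  Z = 287 − 104 + 3·374 = 1305
Policy C (N + 7, W + 60):
  N = 43 + 7 = 50
  W = 67 + 60 = 127
  X = 0 − 2·50 + 5·127 = 535
  Z = 287 − 127 + 3·535 = 1765
Comparing — Policy A: Z=463, Policy B: Z=1305, Policy C: Z=1765. Lowest is 463 (Policy A).

463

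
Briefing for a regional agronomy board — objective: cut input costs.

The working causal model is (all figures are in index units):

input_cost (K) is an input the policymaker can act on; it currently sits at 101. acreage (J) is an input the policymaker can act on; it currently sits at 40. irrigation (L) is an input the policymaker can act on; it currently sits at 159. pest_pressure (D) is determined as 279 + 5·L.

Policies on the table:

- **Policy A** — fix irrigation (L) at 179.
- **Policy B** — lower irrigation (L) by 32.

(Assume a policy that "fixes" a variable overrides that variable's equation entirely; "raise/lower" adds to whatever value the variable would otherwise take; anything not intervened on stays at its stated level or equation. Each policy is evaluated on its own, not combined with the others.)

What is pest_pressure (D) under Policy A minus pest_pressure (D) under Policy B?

Policy A (L := 179):
  L = 179
  D = 279 + 5·179 = 1174
Policy B (L − 32):
  L = 159 − 32 = 127
  D = 279 + 5·127 = 914
D: 1174 − 914 = 260

260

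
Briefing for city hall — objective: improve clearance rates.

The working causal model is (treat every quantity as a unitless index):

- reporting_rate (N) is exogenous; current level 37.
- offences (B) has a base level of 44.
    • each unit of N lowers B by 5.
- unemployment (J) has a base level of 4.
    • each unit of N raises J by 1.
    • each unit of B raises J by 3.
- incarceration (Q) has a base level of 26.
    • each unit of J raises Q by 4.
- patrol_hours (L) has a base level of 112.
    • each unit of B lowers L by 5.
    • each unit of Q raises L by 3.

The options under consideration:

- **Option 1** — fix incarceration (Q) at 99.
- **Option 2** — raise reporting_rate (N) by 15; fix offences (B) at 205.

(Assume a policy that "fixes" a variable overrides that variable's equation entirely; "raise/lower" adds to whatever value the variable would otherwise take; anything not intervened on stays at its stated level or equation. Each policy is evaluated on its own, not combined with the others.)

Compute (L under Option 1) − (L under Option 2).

Option 1 (Q := 99):
  N = 37
  B = 44 − 5·37 = -141
  J = 4 + 37 + 3·(-141) = -382
  Q = 99
  L = 112 − 5·(-141) + 3·99 = 1114
Option 2 (N + 15, B := 205):
  N = 37 + 15 = 52
  B = 205
  J = 4 + 52 + 3·205 = 671
  Q = 26 + 4·671 = 2710
  L = 112 − 5·205 + 3·2710 = 7217
L: 1114 − 7217 = -6103

-6103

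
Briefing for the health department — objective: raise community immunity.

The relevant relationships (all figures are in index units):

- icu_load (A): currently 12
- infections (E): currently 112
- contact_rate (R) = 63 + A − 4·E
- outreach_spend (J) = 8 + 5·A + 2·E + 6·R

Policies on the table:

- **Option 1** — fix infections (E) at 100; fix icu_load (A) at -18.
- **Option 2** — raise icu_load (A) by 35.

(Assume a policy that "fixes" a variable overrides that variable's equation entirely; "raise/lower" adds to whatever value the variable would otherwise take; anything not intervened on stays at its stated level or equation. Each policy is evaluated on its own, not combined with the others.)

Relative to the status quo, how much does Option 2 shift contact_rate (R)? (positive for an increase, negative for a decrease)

35

Baseline:
  A = 12
  E = 112
  R = 63 + 12 − 4·112 = -373
Option 2 (A + 35):
  A = 12 + 35 = 47
  E = 112
  R = 63 + 47 − 4·112 = -338
Change in R: -338 − (-373) = 35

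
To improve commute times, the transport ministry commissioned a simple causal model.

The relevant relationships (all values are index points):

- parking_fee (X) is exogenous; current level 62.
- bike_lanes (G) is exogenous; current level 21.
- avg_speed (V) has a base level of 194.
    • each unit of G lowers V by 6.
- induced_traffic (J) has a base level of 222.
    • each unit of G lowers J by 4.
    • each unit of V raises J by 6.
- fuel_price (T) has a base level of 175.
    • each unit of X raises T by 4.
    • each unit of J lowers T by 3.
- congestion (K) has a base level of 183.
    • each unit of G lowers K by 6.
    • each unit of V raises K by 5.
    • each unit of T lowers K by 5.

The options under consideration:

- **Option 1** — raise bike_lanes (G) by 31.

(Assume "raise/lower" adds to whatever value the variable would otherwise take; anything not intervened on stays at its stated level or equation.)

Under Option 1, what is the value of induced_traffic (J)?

-694

Option 1 (G + 31):
  G = 21 + 31 = 52
  V = 194 − 6·52 = -118
  J = 222 − 4·52 + 6·(-118) = -694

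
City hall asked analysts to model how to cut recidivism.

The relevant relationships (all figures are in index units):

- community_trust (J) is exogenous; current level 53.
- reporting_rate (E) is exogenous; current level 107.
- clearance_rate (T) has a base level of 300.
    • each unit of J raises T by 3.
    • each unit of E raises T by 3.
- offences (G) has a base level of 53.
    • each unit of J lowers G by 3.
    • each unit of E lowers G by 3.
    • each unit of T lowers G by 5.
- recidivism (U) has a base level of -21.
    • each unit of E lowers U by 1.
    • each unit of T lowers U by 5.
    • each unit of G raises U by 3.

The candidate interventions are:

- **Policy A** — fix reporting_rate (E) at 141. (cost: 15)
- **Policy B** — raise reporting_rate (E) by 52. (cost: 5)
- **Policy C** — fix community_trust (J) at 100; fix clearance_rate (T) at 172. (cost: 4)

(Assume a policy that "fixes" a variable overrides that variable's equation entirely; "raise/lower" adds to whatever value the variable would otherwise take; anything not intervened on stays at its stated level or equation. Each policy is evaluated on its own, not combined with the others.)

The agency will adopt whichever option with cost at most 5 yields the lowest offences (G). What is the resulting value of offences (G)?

Policy B (E + 52):
  J = 53
  E = 107 + 52 = 159
  T = 300 + 3·53 + 3·159 = 936
  G = 53 − 3·53 − 3·159 − 5·936 = -5263
Policy C (J := 100, T := 172):
  J = 100
  E = 107
  T = 172
  G = 53 − 3·100 − 3·107 − 5·172 = -1428
Comparing — Policy B: G=-5263, Policy C: G=-1428. Lowest is -5263 (Policy B).

-5263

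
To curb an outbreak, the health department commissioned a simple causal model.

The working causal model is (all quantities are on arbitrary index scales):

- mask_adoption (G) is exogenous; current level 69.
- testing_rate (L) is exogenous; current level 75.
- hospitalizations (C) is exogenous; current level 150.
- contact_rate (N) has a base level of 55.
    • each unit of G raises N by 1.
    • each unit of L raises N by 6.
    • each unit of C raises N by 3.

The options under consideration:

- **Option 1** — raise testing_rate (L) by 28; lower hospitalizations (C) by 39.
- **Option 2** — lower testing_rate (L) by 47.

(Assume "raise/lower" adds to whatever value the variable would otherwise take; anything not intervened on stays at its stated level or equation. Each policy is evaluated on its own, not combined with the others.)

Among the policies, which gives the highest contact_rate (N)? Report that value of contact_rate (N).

Option 1 (L + 28, C − 39):
  G = 69
  L = 75 + 28 = 103
  C = 150 − 39 = 111
  N = 55 + 69 + 6·103 + 3·111 = 1075
Option 2 (L − 47):
  G = 69
  L = 75 − 47 = 28
  C = 150
  N = 55 + 69 + 6·28 + 3·150 = 742
Comparing — Option 1: N=1075, Option 2: N=742. Highest is 1075 (Option 1).

1075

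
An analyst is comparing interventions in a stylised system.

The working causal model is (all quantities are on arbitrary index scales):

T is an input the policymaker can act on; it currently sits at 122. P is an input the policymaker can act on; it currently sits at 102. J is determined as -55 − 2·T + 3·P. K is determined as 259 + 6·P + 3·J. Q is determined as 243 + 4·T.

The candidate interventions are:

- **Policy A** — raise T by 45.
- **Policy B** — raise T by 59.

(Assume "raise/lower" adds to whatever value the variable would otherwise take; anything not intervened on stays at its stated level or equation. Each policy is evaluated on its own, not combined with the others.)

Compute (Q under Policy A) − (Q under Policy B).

-56

Policy A (T + 45):
  T = 122 + 45 = 167
  Q = 243 + 4·167 = 911
Policy B (T + 59):
  T = 122 + 59 = 181
  Q = 243 + 4·181 = 967
Q: 911 − 967 = -56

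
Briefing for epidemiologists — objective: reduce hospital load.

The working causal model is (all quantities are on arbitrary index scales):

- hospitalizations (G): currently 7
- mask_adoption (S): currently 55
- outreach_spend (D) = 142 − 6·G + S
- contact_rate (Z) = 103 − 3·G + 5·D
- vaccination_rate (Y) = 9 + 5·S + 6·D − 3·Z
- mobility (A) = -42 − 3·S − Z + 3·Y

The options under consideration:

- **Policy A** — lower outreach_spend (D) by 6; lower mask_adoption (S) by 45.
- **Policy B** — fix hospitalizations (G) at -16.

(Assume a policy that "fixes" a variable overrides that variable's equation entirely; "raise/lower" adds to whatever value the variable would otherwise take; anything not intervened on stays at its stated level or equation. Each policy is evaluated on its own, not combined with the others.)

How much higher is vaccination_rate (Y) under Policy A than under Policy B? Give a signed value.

1683

Policy A (D − 6, S − 45):
  G = 7
  S = 55 − 45 = 10
  D = 142 − 6·7 + 10 (−6 from intervention) = 104
  Z = 103 − 3·7 + 5·104 = 602
  Y = 9 + 5·10 + 6·104 − 3·602 = -1123
Policy B (G := -16):
  G = -16
  S = 55
  D = 142 − 6·(-16) + 55 = 293
  Z = 103 − 3·(-16) + 5·293 = 1616
  Y = 9 + 5·55 + 6·293 − 3·1616 = -2806
Y: -1123 − (-2806) = 1683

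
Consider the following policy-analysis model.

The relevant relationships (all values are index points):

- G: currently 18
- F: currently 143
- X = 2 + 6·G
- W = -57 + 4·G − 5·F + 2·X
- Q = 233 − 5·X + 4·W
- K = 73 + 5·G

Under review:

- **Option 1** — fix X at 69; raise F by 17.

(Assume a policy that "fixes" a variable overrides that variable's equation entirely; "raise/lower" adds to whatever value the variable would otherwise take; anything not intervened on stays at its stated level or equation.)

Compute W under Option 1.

Option 1 (X := 69, F + 17):
  G = 18
  F = 143 + 17 = 160
  X = 69
  W = -57 + 4·18 − 5·160 + 2·69 = -647

-647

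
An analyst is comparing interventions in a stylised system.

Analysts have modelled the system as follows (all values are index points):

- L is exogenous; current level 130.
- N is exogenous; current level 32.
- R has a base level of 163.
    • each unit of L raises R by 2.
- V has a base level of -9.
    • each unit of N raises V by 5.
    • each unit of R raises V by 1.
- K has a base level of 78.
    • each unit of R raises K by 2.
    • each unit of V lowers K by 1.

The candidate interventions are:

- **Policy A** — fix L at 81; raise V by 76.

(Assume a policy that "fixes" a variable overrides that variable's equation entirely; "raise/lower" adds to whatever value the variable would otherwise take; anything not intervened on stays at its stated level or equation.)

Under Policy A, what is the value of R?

325

Policy A (L := 81, V + 76):
  L = 81
  R = 163 + 2·81 = 325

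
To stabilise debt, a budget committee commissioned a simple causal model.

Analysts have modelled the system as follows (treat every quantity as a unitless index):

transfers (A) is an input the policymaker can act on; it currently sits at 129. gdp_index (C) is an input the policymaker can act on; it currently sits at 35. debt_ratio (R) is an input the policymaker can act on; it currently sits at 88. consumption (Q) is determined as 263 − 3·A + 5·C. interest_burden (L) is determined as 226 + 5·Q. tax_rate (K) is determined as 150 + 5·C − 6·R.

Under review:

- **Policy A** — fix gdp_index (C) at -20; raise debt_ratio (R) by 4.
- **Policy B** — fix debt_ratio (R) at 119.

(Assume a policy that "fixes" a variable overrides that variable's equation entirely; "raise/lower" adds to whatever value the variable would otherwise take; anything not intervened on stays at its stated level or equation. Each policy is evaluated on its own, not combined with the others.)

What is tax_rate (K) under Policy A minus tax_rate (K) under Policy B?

-113

Policy A (C := -20, R + 4):
  C = -20
  R = 88 + 4 = 92
  K = 150 + 5·(-20) − 6·92 = -502
Policy B (R := 119):
  C = 35
  R = 119
  K = 150 + 5·35 − 6·119 = -389
K: -502 − (-389) = -113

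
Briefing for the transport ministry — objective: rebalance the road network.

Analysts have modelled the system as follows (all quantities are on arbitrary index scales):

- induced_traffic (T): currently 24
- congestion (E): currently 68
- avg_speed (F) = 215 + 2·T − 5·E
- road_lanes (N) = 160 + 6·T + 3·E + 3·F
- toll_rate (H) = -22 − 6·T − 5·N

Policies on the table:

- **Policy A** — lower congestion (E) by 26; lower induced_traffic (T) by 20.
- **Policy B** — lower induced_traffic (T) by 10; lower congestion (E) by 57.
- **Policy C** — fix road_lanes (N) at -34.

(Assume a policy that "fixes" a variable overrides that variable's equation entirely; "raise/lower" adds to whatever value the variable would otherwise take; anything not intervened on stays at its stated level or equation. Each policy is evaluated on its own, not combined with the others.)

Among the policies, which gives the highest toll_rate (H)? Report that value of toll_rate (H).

Policy A (E − 26, T − 20):
  T = 24 − 20 = 4
  E = 68 − 26 = 42
  F = 215 + 2·4 − 5·42 = 13
  N = 160 + 6·4 + 3·42 + 3·13 = 349
  H = -22 − 6·4 − 5·349 = -1791
Policy B (T − 10, E − 57):
  T = 24 − 10 = 14
  E = 68 − 57 = 11
  F = 215 + 2·14 − 5·11 = 188
  N = 160 + 6·14 + 3·11 + 3·188 = 841
  H = -22 − 6·14 − 5·841 = -4311
Policy C (N := -34):
  T = 24
  E = 68
  F = 215 + 2·24 − 5·68 = -77
  N = -34
  H = -22 − 6·24 − 5·(-34) = 4
Comparing — Policy A: H=-1791, Policy B: H=-4311, Policy C: H=4. Highest is 4 (Policy C).

4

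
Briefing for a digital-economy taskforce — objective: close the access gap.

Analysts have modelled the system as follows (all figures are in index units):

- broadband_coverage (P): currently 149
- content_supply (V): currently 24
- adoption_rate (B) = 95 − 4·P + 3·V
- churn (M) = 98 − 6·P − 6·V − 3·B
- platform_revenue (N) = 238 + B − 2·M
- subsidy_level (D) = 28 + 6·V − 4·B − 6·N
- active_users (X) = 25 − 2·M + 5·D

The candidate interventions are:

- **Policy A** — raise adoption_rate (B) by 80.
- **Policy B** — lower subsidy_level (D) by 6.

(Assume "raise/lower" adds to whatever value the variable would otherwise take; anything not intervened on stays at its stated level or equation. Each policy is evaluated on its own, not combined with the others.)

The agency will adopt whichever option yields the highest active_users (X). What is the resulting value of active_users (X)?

Policy A (B + 80):
  P = 149
  V = 24
  B = 95 − 4·149 + 3·24 (+80 from intervention) = -349
  M = 98 − 6·149 − 6·24 − 3·(-349) = 107
  N = 238 + (-349) − 2·107 = -325
  D = 28 + 6·24 − 4·(-349) − 6·(-325) = 3518
  X = 25 − 2·107 + 5·3518 = 17401
Policy B (D − 6):
  P = 149
  V = 24
  B = 95 − 4·149 + 3·24 = -429
  M = 98 − 6·149 − 6·24 − 3·(-429) = 347
  N = 238 + (-429) − 2·347 = -885
  D = 28 + 6·24 − 4·(-429) − 6·(-885) (−6 from intervention) = 7192
  X = 25 − 2·347 + 5·7192 = 35291
Comparing — Policy A: X=17401, Policy B: X=35291. Highest is 35291 (Policy B).

35291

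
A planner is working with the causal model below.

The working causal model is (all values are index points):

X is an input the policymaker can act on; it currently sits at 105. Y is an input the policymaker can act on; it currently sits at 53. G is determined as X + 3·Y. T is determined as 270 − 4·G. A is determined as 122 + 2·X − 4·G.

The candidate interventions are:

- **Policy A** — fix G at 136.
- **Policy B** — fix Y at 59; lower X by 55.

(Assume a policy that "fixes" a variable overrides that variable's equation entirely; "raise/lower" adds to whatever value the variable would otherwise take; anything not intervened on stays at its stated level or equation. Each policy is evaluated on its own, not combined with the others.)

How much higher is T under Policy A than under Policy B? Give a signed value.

Policy A (G := 136):
  X = 105
  Y = 53
  G = 136
  T = 270 − 4·136 = -274
Policy B (Y := 59, X − 55):
  X = 105 − 55 = 50
  Y = 59
  G = 0 + 50 + 3·59 = 227
  T = 270 − 4·227 = -638
T: -274 − (-638) = 364

364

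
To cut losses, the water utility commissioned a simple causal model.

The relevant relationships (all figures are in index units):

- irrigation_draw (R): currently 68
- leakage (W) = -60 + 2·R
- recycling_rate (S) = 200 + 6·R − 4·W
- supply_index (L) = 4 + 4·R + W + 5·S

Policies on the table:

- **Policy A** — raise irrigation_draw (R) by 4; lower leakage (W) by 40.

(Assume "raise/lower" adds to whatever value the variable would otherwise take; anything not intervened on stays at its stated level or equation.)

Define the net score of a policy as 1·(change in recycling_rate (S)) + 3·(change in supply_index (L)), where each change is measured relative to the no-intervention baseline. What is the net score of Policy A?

Baseline:
  R = 68
  W = -60 + 2·68 = 76
  S = 200 + 6·68 − 4·76 = 304
  L = 4 + 4·68 + 76 + 5·304 = 1872
Policy A (R + 4, W − 40):
  R = 68 + 4 = 72
  W = -60 + 2·72 (−40 from intervention) = 44
  S = 200 + 6·72 − 4·44 = 456
  L = 4 + 4·72 + 44 + 5·456 = 2616
ΔS = 456 − 304 = 152; ΔL = 2616 − 1872 = 744
Score = 1·152 + 3·744 = 2384

2384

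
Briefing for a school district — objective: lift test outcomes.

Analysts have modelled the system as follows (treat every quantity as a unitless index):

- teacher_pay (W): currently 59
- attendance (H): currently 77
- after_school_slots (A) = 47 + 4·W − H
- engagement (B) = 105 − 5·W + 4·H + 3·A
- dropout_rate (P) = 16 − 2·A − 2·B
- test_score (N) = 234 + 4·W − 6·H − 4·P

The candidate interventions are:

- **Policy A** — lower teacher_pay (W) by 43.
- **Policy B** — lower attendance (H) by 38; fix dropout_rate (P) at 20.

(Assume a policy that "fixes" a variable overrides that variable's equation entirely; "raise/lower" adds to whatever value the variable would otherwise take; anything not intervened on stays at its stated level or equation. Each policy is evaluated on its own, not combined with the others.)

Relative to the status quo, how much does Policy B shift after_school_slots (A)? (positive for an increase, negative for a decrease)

38

Baseline:
  W = 59
  H = 77
  A = 47 + 4·59 − 77 = 206
Policy B (H − 38, P := 20):
  W = 59
  H = 77 − 38 = 39
  A = 47 + 4·59 − 39 = 244
Change in A: 244 − 206 = 38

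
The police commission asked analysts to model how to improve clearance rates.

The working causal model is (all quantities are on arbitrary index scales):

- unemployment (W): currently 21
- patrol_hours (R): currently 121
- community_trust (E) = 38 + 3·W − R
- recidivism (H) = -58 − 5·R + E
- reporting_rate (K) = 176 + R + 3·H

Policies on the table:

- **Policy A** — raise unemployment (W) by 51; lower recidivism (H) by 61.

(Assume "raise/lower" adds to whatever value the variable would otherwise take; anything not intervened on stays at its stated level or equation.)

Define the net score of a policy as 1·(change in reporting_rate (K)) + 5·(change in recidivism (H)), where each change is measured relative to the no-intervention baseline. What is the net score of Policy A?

Baseline:
  W = 21
  R = 121
  E = 38 + 3·21 − 121 = -20
  H = -58 − 5·121 + (-20) = -683
  K = 176 + 121 + 3·(-683) = -1752
Policy A (W + 51, H − 61):
  W = 21 + 51 = 72
  R = 121
  E = 38 + 3·72 − 121 = 133
  H = -58 − 5·121 + 133 (−61 from intervention) = -591
  K = 176 + 121 + 3·(-591) = -1476
ΔK = -1476 − (-1752) = 276; ΔH = -591 − (-683) = 92
Score = 1·276 + 5·92 = 736

736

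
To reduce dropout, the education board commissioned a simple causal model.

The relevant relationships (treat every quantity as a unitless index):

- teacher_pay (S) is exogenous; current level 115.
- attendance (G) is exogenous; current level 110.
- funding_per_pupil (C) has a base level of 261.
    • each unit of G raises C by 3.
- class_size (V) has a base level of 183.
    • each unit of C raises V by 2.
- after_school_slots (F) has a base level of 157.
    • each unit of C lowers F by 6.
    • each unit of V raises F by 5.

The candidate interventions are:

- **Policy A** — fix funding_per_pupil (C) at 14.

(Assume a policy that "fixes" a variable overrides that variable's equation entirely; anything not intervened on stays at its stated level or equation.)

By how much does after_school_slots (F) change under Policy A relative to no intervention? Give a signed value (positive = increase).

Baseline:
  G = 110
  C = 261 + 3·110 = 591
  V = 183 + 2·591 = 1365
  F = 157 − 6·591 + 5·1365 = 3436
Policy A (C := 14):
  G = 110
  C = 14
  V = 183 + 2·14 = 211
  F = 157 − 6·14 + 5·211 = 1128
Change in F: 1128 − 3436 = -2308

-2308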